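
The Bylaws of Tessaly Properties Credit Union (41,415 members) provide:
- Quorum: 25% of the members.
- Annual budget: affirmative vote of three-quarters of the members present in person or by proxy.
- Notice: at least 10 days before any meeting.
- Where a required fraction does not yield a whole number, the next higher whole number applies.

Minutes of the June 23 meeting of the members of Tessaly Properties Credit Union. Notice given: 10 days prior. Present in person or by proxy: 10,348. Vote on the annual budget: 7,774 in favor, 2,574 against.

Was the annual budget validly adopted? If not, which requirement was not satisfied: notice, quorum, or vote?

Notice: 10 days given; 10 required. Satisfied.
Quorum: 25% of 41,415 = 10,353.75, rounded up to 10,354; 10,348 present. Not satisfied.
Vote: requires three-fourths of those present (10,348); 3/4 of 10348 = 7761, so 7,761 needed; 7,774 in favor. Satisfied.

Invalid — quorum requirement not satisfied.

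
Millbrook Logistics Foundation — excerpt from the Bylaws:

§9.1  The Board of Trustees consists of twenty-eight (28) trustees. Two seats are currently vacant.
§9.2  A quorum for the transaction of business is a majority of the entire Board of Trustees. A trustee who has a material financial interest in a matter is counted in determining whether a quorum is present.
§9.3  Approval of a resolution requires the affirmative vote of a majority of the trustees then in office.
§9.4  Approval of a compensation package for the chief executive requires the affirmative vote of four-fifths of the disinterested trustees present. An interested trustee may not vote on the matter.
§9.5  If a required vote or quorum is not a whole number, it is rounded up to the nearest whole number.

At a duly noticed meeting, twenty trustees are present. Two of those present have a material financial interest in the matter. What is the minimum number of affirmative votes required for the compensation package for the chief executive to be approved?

15

The compensation package for the chief executive requires four-fifths of the disinterested trustees present (20 − 2 = 18).
4/5 of 18 = 14.40, rounded up to 15.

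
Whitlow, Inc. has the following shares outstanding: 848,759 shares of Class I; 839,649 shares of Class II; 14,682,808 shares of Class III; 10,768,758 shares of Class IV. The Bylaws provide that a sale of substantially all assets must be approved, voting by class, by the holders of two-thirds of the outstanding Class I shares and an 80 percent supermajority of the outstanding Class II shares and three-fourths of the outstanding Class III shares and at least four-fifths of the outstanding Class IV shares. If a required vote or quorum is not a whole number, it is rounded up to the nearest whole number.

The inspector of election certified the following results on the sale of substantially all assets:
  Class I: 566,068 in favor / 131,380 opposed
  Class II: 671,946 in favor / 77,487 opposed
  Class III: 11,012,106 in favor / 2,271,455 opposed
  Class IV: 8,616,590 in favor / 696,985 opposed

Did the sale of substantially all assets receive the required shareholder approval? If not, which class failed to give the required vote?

Approved — every class gave the required vote.

Class I: 2/3 of 848759 = 565839.33, rounded up to 565840; 565,840 required, 566,068 in favor — approved.
Class II: 4/5 of 839649 = 671719.20, rounded up to 671720; 671,720 required, 671,946 in favor — approved.
Class III: 3/4 of 14682808 = 11012106; 11,012,106 required, 11,012,106 in favor — approved.
Class IV: 4/5 of 10768758 = 8615006.40, rounded up to 8615007; 8,615,007 required, 8,616,590 in favor — approved.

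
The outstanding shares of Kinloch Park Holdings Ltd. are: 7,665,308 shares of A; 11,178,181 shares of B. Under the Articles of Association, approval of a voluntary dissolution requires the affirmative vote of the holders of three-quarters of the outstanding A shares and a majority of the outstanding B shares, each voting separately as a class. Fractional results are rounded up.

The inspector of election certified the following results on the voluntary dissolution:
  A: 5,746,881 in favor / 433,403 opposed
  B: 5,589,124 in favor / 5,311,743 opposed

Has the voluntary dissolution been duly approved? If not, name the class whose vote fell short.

Not approved — the A shares did not give the required vote.

A: 3/4 of 7665308 = 5748981; 5,748,981 required, 5,746,881 in favor — not approved.
B: a majority of 11178181 is 5589091; 5,589,091 required, 5,589,124 in favor — approved.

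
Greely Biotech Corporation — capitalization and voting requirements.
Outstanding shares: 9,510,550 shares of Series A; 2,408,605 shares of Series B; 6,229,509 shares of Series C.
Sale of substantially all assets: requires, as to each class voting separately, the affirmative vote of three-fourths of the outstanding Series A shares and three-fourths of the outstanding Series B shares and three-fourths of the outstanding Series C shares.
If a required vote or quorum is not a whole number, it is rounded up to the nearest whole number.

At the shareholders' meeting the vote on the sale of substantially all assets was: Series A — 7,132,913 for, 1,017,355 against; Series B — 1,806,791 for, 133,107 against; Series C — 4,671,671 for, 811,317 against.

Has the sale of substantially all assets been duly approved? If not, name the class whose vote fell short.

Not approved — the Series C shares did not give the required vote.

Series A: 3/4 of 9510550 = 7132912.50, rounded up to 7132913; 7,132,913 required, 7,132,913 in favor — approved.
Series B: 3/4 of 2408605 = 1806453.75, rounded up to 1806454; 1,806,454 required, 1,806,791 in favor — approved.
Series C: 3/4 of 6229509 = 4672131.75, rounded up to 4672132; 4,672,132 required, 4,671,671 in favor — not approved.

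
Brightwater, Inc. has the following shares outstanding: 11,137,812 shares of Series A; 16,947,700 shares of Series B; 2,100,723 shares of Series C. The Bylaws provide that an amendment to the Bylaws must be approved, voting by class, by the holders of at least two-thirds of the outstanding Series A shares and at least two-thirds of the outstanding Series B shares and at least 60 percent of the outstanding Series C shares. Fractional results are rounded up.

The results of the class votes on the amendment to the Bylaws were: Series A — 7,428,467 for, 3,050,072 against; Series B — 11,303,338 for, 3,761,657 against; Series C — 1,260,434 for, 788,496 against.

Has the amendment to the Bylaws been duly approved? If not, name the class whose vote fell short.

Series A: 2/3 of 11137812 = 7425208; 7,425,208 required, 7,428,467 in favor — approved.
Series B: 2/3 of 16947700 = 11298466.67, rounded up to 11298467; 11,298,467 required, 11,303,338 in favor — approved.
Series C: 3/5 of 2100723 = 1260433.80, rounded up to 1260434; 1,260,434 required, 1,260,434 in favor — approved.

Approved — every class gave the required vote.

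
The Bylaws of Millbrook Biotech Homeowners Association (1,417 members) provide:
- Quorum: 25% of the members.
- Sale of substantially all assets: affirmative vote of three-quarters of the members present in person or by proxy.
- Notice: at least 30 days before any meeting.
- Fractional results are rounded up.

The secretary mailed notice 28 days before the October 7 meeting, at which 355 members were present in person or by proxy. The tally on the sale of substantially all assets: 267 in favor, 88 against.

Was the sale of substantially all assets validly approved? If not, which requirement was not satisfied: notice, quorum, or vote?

Notice: 28 days given; 30 required. Not satisfied.
Quorum: 25% of 1,417 = 354.25, rounded up to 355; 355 present. Satisfied.
Vote: requires three-fourths of those present (355); 3/4 of 355 = 266.25, rounded up to 267, so 267 needed; 267 in favor. Satisfied.

Invalid — notice requirement not satisfied.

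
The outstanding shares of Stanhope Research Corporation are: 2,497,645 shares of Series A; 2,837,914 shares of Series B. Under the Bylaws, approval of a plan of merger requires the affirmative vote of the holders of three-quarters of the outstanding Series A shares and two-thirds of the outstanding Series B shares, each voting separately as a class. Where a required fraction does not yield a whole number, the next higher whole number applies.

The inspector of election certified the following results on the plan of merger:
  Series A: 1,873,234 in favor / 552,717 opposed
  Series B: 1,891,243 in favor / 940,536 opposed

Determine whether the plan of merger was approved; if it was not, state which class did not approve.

Series A: 3/4 of 2497645 = 1873233.75, rounded up to 1873234; 1,873,234 required, 1,873,234 in favor — approved.
Series B: 2/3 of 2837914 = 1891942.67, rounded up to 1891943; 1,891,943 required, 1,891,243 in favor — not approved.

Not approved — the Series B shares did not give the required vote.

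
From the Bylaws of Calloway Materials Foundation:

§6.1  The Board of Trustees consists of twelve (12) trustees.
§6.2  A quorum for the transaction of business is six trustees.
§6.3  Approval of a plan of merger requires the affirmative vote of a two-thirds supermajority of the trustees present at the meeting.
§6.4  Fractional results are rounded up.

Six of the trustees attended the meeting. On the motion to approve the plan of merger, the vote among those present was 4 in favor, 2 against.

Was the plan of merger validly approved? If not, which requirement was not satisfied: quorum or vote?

Quorum: 6 present; quorum is 6. Satisfied.
Vote: the plan of merger requires two-thirds of the trustees present (6). 2/3 of 6 = 4, so 4 affirmative votes are needed; 4 voted in favor. Satisfied.

Valid — all requirements satisfied.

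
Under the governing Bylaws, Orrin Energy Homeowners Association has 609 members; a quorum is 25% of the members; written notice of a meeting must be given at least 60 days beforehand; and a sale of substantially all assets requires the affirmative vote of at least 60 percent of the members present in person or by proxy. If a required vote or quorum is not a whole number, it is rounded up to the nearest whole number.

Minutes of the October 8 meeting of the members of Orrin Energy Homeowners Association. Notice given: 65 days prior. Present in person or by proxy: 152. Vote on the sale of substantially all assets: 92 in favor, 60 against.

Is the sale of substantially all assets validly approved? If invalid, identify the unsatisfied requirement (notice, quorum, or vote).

Invalid — quorum requirement not satisfied.

Notice: 65 days given; 60 required. Satisfied.
Quorum: 25% of 609 = 152.25, rounded up to 153; 152 present. Not satisfied.
Vote: requires three-fifths of those present (152); 3/5 of 152 = 91.20, rounded up to 92, so 92 needed; 92 in favor. Satisfied.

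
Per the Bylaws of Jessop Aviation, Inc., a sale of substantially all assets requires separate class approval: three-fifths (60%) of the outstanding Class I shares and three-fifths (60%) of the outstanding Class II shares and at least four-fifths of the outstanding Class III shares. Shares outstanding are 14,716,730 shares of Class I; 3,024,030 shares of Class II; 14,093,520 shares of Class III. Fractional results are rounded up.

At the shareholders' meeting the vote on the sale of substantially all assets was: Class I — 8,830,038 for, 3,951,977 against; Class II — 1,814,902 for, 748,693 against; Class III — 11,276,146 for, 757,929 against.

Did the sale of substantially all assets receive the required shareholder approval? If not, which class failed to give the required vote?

Class I: 3/5 of 14716730 = 8830038; 8,830,038 required, 8,830,038 in favor — approved.
Class II: 3/5 of 3024030 = 1814418; 1,814,418 required, 1,814,902 in favor — approved.
Class III: 4/5 of 14093520 = 11274816; 11,274,816 required, 11,276,146 in favor — approved.

Approved — every class gave the required vote.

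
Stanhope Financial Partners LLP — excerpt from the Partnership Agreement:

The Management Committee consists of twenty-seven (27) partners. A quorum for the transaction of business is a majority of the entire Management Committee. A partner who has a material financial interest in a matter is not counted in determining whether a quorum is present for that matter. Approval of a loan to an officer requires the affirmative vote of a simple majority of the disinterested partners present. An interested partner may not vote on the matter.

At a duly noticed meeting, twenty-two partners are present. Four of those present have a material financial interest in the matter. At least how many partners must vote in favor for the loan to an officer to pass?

10

The loan to an officer requires a majority of the disinterested partners present (22 − 4 = 18).
A majority of 18 is 10.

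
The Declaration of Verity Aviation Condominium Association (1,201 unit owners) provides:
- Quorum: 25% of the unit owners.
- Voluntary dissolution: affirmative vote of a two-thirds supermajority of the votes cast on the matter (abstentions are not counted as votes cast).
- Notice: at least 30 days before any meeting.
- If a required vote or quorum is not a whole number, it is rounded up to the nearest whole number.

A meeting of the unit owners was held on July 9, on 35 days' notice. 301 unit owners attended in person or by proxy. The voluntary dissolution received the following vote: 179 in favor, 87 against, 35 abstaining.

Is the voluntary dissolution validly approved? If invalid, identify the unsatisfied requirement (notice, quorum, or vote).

Notice: 35 days given; 30 required. Satisfied.
Quorum: 25% of 1,201 = 300.25, rounded up to 301; 301 present. Satisfied.
Vote: requires two-thirds of the votes cast (301 − 35 abstaining = 266); 2/3 of 266 = 177.33, rounded up to 178, so 178 needed; 179 in favor. Satisfied.

Valid — all requirements satisfied.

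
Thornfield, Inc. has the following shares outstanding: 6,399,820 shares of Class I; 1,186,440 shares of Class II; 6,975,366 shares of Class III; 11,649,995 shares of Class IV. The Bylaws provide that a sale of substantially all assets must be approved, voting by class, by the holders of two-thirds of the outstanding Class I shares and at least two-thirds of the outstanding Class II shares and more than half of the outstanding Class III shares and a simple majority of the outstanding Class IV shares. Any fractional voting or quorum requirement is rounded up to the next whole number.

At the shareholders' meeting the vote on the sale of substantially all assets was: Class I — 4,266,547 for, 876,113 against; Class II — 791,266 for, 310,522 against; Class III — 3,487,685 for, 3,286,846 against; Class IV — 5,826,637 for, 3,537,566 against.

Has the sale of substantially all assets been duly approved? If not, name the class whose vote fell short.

Approved — every class gave the required vote.

Class I: 2/3 of 6399820 = 4266546.67, rounded up to 4266547; 4,266,547 required, 4,266,547 in favor — approved.
Class II: 2/3 of 1186440 = 790960; 790,960 required, 791,266 in favor — approved.
Class III: a majority of 6975366 is 3487684; 3,487,684 required, 3,487,685 in favor — approved.
Class IV: a majority of 11649995 is 5824998; 5,824,998 required, 5,826,637 in favor — approved.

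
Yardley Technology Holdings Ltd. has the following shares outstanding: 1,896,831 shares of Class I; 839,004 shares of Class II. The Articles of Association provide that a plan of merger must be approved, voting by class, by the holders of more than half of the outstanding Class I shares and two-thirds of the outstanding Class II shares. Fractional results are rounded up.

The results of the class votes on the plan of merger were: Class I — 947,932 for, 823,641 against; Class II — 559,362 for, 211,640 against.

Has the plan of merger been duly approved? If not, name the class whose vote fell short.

Class I: a majority of 1896831 is 948416; 948,416 required, 947,932 in favor — not approved.
Class II: 2/3 of 839004 = 559336; 559,336 required, 559,362 in favor — approved.

Not approved — the Class I shares did not give the required vote.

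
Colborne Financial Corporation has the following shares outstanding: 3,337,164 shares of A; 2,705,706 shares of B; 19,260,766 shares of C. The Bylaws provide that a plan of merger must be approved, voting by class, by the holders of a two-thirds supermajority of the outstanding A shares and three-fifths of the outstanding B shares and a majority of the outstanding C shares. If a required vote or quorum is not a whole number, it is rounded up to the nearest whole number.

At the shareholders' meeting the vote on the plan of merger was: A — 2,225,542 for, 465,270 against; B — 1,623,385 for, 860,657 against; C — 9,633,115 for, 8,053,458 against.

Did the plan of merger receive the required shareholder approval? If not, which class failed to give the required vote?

A: 2/3 of 3337164 = 2224776; 2,224,776 required, 2,225,542 in favor — approved.
B: 3/5 of 2705706 = 1623423.60, rounded up to 1623424; 1,623,424 required, 1,623,385 in favor — not approved.
C: a majority of 19260766 is 9630384; 9,630,384 required, 9,633,115 in favor — approved.

Not approved — the B shares did not give the required vote.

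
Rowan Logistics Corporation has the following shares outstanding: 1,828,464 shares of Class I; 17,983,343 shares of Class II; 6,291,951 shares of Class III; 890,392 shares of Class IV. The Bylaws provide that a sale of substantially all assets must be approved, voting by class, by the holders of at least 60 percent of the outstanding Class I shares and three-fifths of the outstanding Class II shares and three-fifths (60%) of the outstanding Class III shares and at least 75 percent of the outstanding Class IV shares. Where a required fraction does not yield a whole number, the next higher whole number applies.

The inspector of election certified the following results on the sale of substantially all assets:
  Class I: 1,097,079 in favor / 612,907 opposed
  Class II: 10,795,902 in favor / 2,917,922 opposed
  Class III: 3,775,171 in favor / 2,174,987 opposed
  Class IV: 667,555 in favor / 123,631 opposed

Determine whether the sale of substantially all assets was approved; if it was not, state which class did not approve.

Not approved — the Class IV shares did not give the required vote.

Class I: 3/5 of 1828464 = 1097078.40, rounded up to 1097079; 1,097,079 required, 1,097,079 in favor — approved.
Class II: 3/5 of 17983343 = 10790005.80, rounded up to 10790006; 10,790,006 required, 10,795,902 in favor — approved.
Class III: 3/5 of 6291951 = 3775170.60, rounded up to 3775171; 3,775,171 required, 3,775,171 in favor — approved.
Class IV: 3/4 of 890392 = 667794; 667,794 required, 667,555 in favor — not approved.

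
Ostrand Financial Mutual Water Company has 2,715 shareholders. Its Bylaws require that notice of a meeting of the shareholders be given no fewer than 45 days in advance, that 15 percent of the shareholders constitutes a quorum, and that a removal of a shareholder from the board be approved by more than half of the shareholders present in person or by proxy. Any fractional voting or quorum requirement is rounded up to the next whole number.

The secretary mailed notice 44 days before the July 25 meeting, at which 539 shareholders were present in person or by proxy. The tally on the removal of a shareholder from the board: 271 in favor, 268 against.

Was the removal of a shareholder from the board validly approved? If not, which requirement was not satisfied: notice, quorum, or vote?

Invalid — notice requirement not satisfied.

Notice: 44 days given; 45 required. Not satisfied.
Quorum: 15% of 2,715 = 407.25, rounded up to 408; 539 present. Satisfied.
Vote: requires a majority of those present (539); a majority of 539 is 270, so 270 needed; 271 in favor. Satisfied.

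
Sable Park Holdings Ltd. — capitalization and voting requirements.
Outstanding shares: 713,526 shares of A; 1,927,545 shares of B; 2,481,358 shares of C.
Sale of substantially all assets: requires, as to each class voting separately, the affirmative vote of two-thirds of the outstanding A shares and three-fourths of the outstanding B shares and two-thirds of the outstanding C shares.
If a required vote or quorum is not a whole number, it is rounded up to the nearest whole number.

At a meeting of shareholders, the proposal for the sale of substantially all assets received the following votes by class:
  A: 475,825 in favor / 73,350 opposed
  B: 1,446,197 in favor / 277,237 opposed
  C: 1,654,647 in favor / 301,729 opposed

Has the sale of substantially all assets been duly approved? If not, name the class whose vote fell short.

Approved — every class gave the required vote.

A: 2/3 of 713526 = 475684; 475,684 required, 475,825 in favor — approved.
B: 3/4 of 1927545 = 1445658.75, rounded up to 1445659; 1,445,659 required, 1,446,197 in favor — approved.
C: 2/3 of 2481358 = 1654238.67, rounded up to 1654239; 1,654,239 required, 1,654,647 in favor — approved.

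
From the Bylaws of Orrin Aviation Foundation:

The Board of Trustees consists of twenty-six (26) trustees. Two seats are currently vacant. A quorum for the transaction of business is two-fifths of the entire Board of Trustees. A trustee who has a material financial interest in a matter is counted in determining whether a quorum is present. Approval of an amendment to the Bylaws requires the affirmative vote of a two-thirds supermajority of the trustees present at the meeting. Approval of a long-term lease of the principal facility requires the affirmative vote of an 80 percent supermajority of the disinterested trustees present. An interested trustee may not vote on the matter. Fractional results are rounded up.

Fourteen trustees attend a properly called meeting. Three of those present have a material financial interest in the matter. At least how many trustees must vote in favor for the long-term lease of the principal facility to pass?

The long-term lease of the principal facility requires four-fifths of the disinterested trustees present (14 − 3 = 11).
4/5 of 11 = 8.80, rounded up to 9.

9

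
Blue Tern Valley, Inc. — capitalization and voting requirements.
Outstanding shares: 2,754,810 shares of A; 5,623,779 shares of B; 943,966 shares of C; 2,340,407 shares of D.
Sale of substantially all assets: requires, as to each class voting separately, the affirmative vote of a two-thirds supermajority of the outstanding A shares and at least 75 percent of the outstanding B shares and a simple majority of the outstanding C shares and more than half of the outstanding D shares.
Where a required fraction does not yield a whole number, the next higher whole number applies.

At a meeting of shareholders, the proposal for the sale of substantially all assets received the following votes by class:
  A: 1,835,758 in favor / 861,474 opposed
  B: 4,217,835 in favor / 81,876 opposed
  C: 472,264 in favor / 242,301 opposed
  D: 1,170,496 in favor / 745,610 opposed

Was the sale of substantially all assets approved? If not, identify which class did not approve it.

A: 2/3 of 2754810 = 1836540; 1,836,540 required, 1,835,758 in favor — not approved.
B: 3/4 of 5623779 = 4217834.25, rounded up to 4217835; 4,217,835 required, 4,217,835 in favor — approved.
C: a majority of 943966 is 471984; 471,984 required, 472,264 in favor — approved.
D: a majority of 2340407 is 1170204; 1,170,204 required, 1,170,496 in favor — approved.

Not approved — the A shares did not give the required vote.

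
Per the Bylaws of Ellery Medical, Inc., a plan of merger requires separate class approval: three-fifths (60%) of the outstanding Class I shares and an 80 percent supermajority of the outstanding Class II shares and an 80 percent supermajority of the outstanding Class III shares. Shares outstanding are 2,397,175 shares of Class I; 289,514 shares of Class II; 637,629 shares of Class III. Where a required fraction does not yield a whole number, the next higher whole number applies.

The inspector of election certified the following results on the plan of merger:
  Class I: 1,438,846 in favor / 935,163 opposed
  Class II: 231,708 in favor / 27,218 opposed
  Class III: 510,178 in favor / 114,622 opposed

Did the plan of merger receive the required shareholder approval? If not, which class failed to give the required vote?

Approved — every class gave the required vote.

Class I: 3/5 of 2397175 = 1438305; 1,438,305 required, 1,438,846 in favor — approved.
Class II: 4/5 of 289514 = 231611.20, rounded up to 231612; 231,612 required, 231,708 in favor — approved.
Class III: 4/5 of 637629 = 510103.20, rounded up to 510104; 510,104 required, 510,178 in favor — approved.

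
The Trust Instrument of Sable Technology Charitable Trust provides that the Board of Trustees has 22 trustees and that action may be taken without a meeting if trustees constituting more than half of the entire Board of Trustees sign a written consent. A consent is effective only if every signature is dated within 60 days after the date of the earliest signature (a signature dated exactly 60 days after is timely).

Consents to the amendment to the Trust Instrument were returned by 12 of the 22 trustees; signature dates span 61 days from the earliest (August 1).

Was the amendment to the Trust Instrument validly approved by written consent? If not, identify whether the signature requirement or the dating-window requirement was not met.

Not effective — dating-window requirement not satisfied.

Signatures required: more than half of 22 — a majority of 22 is 12, so 12 needed; 12 signed. Sufficient.
Dating window: the latest signature is 61 days after the earliest; the limit is 60 days. Outside the window.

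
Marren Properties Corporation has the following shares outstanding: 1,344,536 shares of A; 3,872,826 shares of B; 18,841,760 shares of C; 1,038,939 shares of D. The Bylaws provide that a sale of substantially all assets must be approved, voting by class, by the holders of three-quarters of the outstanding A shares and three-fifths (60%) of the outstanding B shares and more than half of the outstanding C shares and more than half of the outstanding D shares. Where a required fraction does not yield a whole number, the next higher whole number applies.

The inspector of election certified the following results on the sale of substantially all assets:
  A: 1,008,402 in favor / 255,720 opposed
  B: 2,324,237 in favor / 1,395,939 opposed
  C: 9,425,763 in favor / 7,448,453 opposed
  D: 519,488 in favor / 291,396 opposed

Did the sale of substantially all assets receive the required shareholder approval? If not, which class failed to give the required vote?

Approved — every class gave the required vote.

A: 3/4 of 1344536 = 1008402; 1,008,402 required, 1,008,402 in favor — approved.
B: 3/5 of 3872826 = 2323695.60, rounded up to 2323696; 2,323,696 required, 2,324,237 in favor — approved.
C: a majority of 18841760 is 9420881; 9,420,881 required, 9,425,763 in favor — approved.
D: a majority of 1038939 is 519470; 519,470 required, 519,488 in favor — approved.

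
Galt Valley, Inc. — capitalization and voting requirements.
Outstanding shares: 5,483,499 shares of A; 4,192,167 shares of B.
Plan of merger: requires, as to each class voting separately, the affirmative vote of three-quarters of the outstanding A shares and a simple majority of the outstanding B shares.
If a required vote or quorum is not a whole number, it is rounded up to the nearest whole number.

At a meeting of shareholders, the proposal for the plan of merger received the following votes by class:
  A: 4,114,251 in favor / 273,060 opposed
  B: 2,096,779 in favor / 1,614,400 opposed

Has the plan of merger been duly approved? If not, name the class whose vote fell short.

A: 3/4 of 5483499 = 4112624.25, rounded up to 4112625; 4,112,625 required, 4,114,251 in favor — approved.
B: a majority of 4192167 is 2096084; 2,096,084 required, 2,096,779 in favor — approved.

Approved — every class gave the required vote.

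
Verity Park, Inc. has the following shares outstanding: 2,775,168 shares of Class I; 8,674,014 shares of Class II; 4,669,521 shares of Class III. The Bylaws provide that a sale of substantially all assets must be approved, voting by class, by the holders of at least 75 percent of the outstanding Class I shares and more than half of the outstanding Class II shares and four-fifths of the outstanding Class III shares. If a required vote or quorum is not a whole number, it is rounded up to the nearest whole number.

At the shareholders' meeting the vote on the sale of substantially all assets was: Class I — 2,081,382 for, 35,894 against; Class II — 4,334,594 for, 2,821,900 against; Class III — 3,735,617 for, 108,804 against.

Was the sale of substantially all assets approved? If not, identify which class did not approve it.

Class I: 3/4 of 2775168 = 2081376; 2,081,376 required, 2,081,382 in favor — approved.
Class II: a majority of 8674014 is 4337008; 4,337,008 required, 4,334,594 in favor — not approved.
Class III: 4/5 of 4669521 = 3735616.80, rounded up to 3735617; 3,735,617 required, 3,735,617 in favor — approved.

Not approved — the Class II shares did not give the required vote.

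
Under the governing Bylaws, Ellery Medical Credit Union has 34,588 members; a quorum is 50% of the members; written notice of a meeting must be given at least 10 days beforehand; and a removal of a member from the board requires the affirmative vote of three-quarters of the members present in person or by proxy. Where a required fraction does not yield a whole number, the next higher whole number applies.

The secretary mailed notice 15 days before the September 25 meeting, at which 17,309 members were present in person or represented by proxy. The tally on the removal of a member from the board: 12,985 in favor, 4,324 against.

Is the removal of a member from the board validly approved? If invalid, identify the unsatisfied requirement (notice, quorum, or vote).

Notice: 15 days given; 10 required. Satisfied.
Quorum: 50% of 34,588 = 17,294; 17,309 present. Satisfied.
Vote: requires three-fourths of those present (17,309); 3/4 of 17309 = 12981.75, rounded up to 12982, so 12,982 needed; 12,985 in favor. Satisfied.

Valid — all requirements satisfied.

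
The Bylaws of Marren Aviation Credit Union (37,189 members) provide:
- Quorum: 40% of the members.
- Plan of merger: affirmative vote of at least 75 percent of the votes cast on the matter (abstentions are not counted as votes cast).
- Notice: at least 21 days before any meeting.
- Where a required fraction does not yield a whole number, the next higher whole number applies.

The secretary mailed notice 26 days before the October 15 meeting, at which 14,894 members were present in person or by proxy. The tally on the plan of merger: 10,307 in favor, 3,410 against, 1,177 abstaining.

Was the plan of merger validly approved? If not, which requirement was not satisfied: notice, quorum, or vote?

Valid — all requirements satisfied.

Notice: 26 days given; 21 required. Satisfied.
Quorum: 40% of 37,189 = 14,875.60, rounded up to 14,876; 14,894 present. Satisfied.
Vote: requires three-fourths of the votes cast (14,894 − 1,177 abstaining = 13,717); 3/4 of 13717 = 10287.75, rounded up to 10288, so 10,288 needed; 10,307 in favor. Satisfied.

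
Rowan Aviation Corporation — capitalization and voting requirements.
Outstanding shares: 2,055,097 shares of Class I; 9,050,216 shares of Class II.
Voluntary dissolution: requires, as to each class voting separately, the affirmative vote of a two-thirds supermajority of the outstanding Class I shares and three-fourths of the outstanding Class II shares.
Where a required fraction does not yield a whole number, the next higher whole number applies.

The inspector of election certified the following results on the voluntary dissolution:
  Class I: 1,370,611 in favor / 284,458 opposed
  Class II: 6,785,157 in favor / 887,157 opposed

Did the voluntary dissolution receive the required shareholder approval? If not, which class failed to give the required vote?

Not approved — the Class II shares did not give the required vote.

Class I: 2/3 of 2055097 = 1370064.67, rounded up to 1370065; 1,370,065 required, 1,370,611 in favor — approved.
Class II: 3/4 of 9050216 = 6787662; 6,787,662 required, 6,785,157 in favor — not approved.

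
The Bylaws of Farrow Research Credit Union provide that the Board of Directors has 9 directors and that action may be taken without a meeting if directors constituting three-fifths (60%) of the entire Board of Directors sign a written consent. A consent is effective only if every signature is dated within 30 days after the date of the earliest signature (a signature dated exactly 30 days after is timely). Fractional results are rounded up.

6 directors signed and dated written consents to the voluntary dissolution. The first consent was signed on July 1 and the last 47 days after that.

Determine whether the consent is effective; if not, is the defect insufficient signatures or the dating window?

Signatures required: three-fifths (60%) of 9 — 3/5 of 9 = 5.40, rounded up to 6, so 6 needed; 6 signed. Sufficient.
Dating window: the latest signature is 47 days after the earliest; the limit is 30 days. Outside the window.

Not effective — dating-window requirement not satisfied.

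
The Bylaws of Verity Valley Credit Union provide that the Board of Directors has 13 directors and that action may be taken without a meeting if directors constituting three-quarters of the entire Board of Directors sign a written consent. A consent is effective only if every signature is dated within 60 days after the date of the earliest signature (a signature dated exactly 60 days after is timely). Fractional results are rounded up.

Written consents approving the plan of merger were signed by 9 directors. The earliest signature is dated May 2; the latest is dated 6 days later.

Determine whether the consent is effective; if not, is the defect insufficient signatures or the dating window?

Not effective — insufficient signatures.

Signatures required: three-quarters of 13 — 3/4 of 13 = 9.75, rounded up to 10, so 10 needed; 9 signed. Insufficient.
Dating window: the latest signature is 6 days after the earliest; the limit is 60 days. Within the window.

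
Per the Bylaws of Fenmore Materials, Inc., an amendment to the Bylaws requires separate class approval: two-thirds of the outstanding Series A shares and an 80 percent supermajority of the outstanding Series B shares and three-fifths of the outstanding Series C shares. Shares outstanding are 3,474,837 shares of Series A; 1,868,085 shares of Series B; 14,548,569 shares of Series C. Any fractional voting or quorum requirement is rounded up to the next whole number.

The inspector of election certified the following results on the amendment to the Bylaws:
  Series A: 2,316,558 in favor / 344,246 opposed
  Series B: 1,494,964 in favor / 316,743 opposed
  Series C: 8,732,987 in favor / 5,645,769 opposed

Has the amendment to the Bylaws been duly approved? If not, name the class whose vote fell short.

Series A: 2/3 of 3474837 = 2316558; 2,316,558 required, 2,316,558 in favor — approved.
Series B: 4/5 of 1868085 = 1494468; 1,494,468 required, 1,494,964 in favor — approved.
Series C: 3/5 of 14548569 = 8729141.40, rounded up to 8729142; 8,729,142 required, 8,732,987 in favor — approved.

Approved — every class gave the required vote.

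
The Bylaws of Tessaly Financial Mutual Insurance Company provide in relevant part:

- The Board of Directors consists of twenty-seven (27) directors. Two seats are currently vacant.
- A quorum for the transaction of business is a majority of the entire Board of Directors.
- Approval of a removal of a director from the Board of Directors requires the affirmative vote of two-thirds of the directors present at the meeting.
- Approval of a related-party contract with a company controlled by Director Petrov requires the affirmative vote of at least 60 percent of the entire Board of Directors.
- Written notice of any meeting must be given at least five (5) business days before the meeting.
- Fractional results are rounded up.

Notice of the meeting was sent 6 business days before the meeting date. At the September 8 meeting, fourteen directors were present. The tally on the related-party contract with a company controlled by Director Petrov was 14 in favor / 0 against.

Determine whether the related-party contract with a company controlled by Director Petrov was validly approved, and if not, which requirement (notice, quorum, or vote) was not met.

Invalid — vote requirement not satisfied.

Notice: 6 business days given; 5 required (6 ≥ 5). Satisfied.
Quorum: 14 present; quorum is 14. Satisfied.
Vote: the related-party contract with a company controlled by Director Petrov requires three-fifths of the entire Board of Directors (27). 3/5 of 27 = 16.20, rounded up to 17, so 17 affirmative votes are needed; 14 voted in favor. Not satisfied.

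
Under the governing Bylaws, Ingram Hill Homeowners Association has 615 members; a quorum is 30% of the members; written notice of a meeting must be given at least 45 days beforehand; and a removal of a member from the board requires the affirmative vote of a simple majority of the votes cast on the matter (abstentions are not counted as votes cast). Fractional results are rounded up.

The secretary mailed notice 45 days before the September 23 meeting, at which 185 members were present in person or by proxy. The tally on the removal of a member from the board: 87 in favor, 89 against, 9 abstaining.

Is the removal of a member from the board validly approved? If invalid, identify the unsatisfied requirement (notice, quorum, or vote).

Invalid — vote requirement not satisfied.

Notice: 45 days given; 45 required. Satisfied.
Quorum: 30% of 615 = 184.50, rounded up to 185; 185 present. Satisfied.
Vote: requires a majority of the votes cast (185 − 9 abstaining = 176); a majority of 176 is 89, so 89 needed; 87 in favor. Not satisfied.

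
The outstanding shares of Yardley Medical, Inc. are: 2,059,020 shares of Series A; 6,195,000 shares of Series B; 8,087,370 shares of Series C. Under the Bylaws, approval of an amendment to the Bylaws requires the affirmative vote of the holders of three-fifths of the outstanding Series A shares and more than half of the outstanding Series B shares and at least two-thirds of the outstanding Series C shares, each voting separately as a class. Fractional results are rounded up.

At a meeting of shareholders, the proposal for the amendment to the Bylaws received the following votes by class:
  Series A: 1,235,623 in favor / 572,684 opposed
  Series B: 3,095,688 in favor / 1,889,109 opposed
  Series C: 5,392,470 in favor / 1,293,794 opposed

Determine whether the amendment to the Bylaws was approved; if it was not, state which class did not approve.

Not approved — the Series B shares did not give the required vote.

Series A: 3/5 of 2059020 = 1235412; 1,235,412 required, 1,235,623 in favor — approved.
Series B: a majority of 6195000 is 3097501; 3,097,501 required, 3,095,688 in favor — not approved.
Series C: 2/3 of 8087370 = 5391580; 5,391,580 required, 5,392,470 in favor — approved.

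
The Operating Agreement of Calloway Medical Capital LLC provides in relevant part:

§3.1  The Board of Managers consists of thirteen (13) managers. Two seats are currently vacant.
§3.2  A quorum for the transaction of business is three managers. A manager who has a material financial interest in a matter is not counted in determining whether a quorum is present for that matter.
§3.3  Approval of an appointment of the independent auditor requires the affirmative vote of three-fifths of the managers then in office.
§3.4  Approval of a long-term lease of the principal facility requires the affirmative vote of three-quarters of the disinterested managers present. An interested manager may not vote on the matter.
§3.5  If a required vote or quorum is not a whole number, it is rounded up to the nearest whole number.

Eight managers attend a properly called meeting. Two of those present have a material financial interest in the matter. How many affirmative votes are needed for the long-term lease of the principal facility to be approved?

5

The long-term lease of the principal facility requires three-fourths of the disinterested managers present (8 − 2 = 6).
3/4 of 6 = 4.50, rounded up to 5.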